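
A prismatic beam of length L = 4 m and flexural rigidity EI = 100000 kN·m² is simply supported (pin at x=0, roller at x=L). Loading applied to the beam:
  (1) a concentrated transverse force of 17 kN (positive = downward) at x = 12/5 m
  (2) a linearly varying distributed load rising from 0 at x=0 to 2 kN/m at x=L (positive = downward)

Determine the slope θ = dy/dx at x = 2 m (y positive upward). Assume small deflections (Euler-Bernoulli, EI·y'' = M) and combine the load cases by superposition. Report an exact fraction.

Load 1 — point force P=17 kN at a=12/5 m (b=L-a=8/5):
  θ_1 = -Pb(L²-b²-3x²)/(6LEI)  [x≤a] = -17·(8/5)·(4²-(8/5)²-3·2²)/(6·4·100000) = -51/3125000 rad
Load 2 — triangular load w₀=2 kN/m (0→w₀ over full span):
  θ_2 = -w₀(7L⁴-30L²x²+15x⁴)/(360LEI) = -2·(7·4⁴-30·4²·2²+15·2⁴)/(360·4·100000) = -7/4500000 rad
Superposition: θ = Σ θ_i = -2011/112500000 rad ≈ -0.000018 rad

θ(2) = -2011/112500000 rad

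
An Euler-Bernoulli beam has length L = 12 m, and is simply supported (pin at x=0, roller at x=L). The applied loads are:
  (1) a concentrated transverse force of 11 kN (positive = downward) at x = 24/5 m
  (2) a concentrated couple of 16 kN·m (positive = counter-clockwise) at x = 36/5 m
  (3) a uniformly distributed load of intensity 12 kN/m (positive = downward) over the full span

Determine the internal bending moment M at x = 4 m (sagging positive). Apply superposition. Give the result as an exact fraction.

M(4) = 3356/15 kN·m

Load 1 — point force P=11 kN at a=24/5 m (b=L-a=36/5):
  M_1 = Pbx/L  [x≤a] = 11·(36/5)·4/12 = 132/5 kN·m
Load 2 — applied couple M₀=16 kN·m at a=36/5 m (b=L-a=24/5):
  M_2 = M₀x/L  [x≤a] = 16·4/12 = 16/3 kN·m
Load 3 — uniform load w=12 kN/m over full span:
  M_3 = wx(L-x)/2 = 12·4·(12-4)/2 = 192 kN·m
Superposition: M = Σ M_i = 3356/15 kN·m ≈ 223.733333 kN·m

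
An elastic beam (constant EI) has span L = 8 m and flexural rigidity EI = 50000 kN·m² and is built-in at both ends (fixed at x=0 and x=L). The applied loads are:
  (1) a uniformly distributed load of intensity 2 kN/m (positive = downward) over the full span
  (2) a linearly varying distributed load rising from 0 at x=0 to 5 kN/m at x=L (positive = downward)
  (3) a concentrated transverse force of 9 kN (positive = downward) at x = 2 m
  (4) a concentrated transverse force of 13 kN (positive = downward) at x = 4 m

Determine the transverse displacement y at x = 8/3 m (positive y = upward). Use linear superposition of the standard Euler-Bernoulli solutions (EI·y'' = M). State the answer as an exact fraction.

y(8/3) = -3401/2278125 m

Load 1 — uniform load w=2 kN/m over full span:
  y_1 = -wx²(L-x)²/(24EI) = -2·(8/3)²·(8-(8/3))²/(24·50000) = -256/759375 m
Load 2 — triangular load w₀=5 kN/m (0→w₀ over full span):
  y_2 = -w₀x²(L-x)²(x+2L)/(120LEI) = -5·(8/3)²·(8-(8/3))²·((8/3)+2·8)/(120·8·50000) = -896/2278125 m
Load 3 — point force P=9 kN at a=2 m (b=L-a=6):
  y_3 = -Pa²(L-x)²(3bL-(3b+a)(L-x))/(6L³EI)  [x>a] = -9·2²·(8-(8/3))²·(3·6·8-(3·6+2)·(8-(8/3)))/(6·8³·50000) = -7/28125 m
Load 4 — point force P=13 kN at a=4 m (b=L-a=4):
  y_4 = -Pb²x²(3aL-(3a+b)x)/(6L³EI)  [x≤a] = -13·4²·(8/3)²·(3·4·8-(3·4+4)·(8/3))/(6·8³·50000) = -26/50625 m
Superposition: y = Σ y_i = -3401/2278125 m ≈ -0.001493 m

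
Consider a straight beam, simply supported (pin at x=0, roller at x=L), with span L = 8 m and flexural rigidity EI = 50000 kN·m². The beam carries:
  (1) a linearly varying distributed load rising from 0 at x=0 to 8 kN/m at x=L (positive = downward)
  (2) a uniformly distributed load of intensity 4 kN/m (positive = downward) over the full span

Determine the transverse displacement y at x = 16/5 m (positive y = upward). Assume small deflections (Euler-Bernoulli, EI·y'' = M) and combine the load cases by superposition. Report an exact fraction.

Load 1 — triangular load w₀=8 kN/m (0→w₀ over full span):
  y_1 = -w₀x(7L⁴-10L²x²+3x⁴)/(360LEI) = -8·(16/5)·(7·8⁴-10·8²·(16/5)²+3·(16/5)⁴)/(360·8·50000) = -584192/146484375 m
Load 2 — uniform load w=4 kN/m over full span:
  y_2 = -wx(L³-2Lx²+x³)/(24EI) = -4·(16/5)·(8³-2·8·(16/5)²+(16/5)³)/(24·50000) = -7936/1953125 m
Superposition: y = Σ y_i = -1179392/146484375 m ≈ -0.008051 m

y(16/5) = -1179392/146484375 m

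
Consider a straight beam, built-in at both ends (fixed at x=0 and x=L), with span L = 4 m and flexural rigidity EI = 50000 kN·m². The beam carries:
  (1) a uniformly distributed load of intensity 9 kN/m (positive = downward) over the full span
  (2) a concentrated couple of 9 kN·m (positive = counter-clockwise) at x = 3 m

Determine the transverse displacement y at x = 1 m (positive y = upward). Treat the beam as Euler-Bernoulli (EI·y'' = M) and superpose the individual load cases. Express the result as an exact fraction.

Load 1 — uniform load w=9 kN/m over full span:
  y_1 = -wx²(L-x)²/(24EI) = -9·1²·(4-1)²/(24·50000) = -27/400000 m
Load 2 — applied couple M₀=9 kN·m at a=3 m (b=L-a=1):
  y_2 = (R_Ax³/6 - M_Ax²/2)/EI  [x≤a] with R_A=81/32, M_A=45/16 = ((81/32)·1³/6 - (45/16)·1²/2)/50000 = -63/3200000 m
Superposition: y = Σ y_i = -279/3200000 m ≈ -0.000087 m

y(1) = -279/3200000 m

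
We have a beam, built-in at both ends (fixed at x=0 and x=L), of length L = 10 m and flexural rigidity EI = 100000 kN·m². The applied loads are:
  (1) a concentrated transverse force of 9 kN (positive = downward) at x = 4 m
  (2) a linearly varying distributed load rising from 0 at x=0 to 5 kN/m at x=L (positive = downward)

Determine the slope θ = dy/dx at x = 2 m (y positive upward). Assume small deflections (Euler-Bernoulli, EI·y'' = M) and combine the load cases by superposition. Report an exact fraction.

Load 1 — point force P=9 kN at a=4 m (b=L-a=6):
  θ_1 = -Pb²x(2aL-(3a+b)x)/(2L³EI)  [x≤a] = -9·6²·2·(2·4·10-(3·4+6)·2)/(2·10³·100000) = -891/6250000 rad
Load 2 — triangular load w₀=5 kN/m (0→w₀ over full span):
  θ_2 = -w₀(2x(L-x)(L-2x)(x+2L)+x²(L-x)²)/(120LEI) = -5·(2·2·(10-2)·(10-2·2)·(2+2·10)+2²·(10-2)²)/(120·10·100000) = -7/37500 rad
Superposition: θ = Σ θ_i = -6173/18750000 rad ≈ -0.000329 rad

θ(2) = -6173/18750000 rad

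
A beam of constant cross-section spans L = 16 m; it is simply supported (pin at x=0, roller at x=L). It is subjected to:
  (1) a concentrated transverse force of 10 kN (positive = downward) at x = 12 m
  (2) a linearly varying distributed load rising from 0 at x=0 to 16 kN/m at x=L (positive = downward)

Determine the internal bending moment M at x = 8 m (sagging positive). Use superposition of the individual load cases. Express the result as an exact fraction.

Load 1 — point force P=10 kN at a=12 m (b=L-a=4):
  M_1 = Pbx/L  [x≤a] = 10·4·8/16 = 20 kN·m
Load 2 — triangular load w₀=16 kN/m (0→w₀ over full span):
  M_2 = w₀Lx/6 - w₀x³/(6L) = 16·16·8/6 - 16·8³/(6·16) = 256 kN·m
Superposition: M = Σ M_i = 276 kN·m ≈ 276.000000 kN·m

M(8) = 276 kN·m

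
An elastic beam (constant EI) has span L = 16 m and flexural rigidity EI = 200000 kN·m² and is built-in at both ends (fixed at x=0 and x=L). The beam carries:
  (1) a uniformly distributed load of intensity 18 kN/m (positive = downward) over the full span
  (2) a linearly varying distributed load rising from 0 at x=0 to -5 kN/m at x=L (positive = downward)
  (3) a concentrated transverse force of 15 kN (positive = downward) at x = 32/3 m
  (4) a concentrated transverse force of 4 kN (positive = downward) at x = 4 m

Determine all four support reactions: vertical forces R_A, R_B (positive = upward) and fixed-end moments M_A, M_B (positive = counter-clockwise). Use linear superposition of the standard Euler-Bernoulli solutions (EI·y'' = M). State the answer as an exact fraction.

R_A = 10027/72 kN, M_A = 3313/9 kN·m, R_B = 9197/72 kN, M_B = -3227/9 kN·m

Load 1 — uniform load w=18 kN/m over full span:
  R_A = wL/2 = 18·16/2 = 144 kN
  M_A = wL²/12 = 18·16²/12 = 384 kN·m
  R_B = wL/2 = 18·16/2 = 144 kN
  M_B = -wL²/12 = -18·16²/12 = -384 kN·m
Load 2 — triangular load w₀=-5 kN/m (0→w₀ over full span):
  R_A = 3w₀L/20 = 3·(-5)·16/20 = -12 kN
  M_A = w₀L²/30 = (-5)·16²/30 = -128/3 kN·m
  R_B = 7w₀L/20 = 7·(-5)·16/20 = -28 kN
  M_B = -w₀L²/20 = -(-5)·16²/20 = 64 kN·m
Load 3 — point force P=15 kN at a=32/3 m (b=L-a=16/3):
  R_A = Pb²(3a+b)/L³ = 15·(16/3)²·(3·(32/3)+(16/3))/16³ = 35/9 kN
  M_A = Pab²/L² = 15·(32/3)·(16/3)²/16² = 160/9 kN·m
  R_B = Pa²(a+3b)/L³ = 15·(32/3)²·((32/3)+3·(16/3))/16³ = 100/9 kN
  M_B = -Pa²b/L² = -15·(32/3)²·(16/3)/16² = -320/9 kN·m
Load 4 — point force P=4 kN at a=4 m (b=L-a=12):
  R_A = Pb²(3a+b)/L³ = 4·12²·(3·4+12)/16³ = 27/8 kN
  M_A = Pab²/L² = 4·4·12²/16² = 9 kN·m
  R_B = Pa²(a+3b)/L³ = 4·4²·(4+3·12)/16³ = 5/8 kN
  M_B = -Pa²b/L² = -4·4²·12/16² = -3 kN·m
Superposition: R_A = 10027/72 kN, M_A = 3313/9 kN·m, R_B = 9197/72 kN, M_B = -3227/9 kN·m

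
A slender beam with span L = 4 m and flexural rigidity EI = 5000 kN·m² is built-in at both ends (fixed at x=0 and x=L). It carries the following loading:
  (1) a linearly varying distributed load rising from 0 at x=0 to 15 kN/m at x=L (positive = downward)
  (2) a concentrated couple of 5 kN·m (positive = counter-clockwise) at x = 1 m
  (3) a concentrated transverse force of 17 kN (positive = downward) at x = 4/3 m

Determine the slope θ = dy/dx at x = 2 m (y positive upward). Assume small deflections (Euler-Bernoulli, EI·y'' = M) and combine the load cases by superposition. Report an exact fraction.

θ(2) = 193/2160000 rad

Load 1 — triangular load w₀=15 kN/m (0→w₀ over full span):
  θ_1 = -w₀(2x(L-x)(L-2x)(x+2L)+x²(L-x)²)/(120LEI) = -15·(2·2·(4-2)·(4-2·2)·(2+2·4)+2²·(4-2)²)/(120·4·5000) = -1/10000 rad
Load 2 — applied couple M₀=5 kN·m at a=1 m (b=L-a=3):
  θ_2 = (R_Ax²/2 - M_Ax - M₀(x-a))/EI  [x>a] with R_A=45/32, M_A=-15/16 = ((45/32)·2²/2 - (-15/16)·2 - 5·(2-1))/5000 = -1/16000 rad
Load 3 — point force P=17 kN at a=4/3 m (b=L-a=8/3):
  θ_3 = Pa²(L-x)(2bL-(3b+a)(L-x))/(2L³EI)  [x>a] = 17·(4/3)²·(4-2)·(2·(8/3)·4-(3·(8/3)+(4/3))·(4-2))/(2·4³·5000) = 17/67500 rad
Superposition: θ = Σ θ_i = 193/2160000 rad ≈ 0.000089 rad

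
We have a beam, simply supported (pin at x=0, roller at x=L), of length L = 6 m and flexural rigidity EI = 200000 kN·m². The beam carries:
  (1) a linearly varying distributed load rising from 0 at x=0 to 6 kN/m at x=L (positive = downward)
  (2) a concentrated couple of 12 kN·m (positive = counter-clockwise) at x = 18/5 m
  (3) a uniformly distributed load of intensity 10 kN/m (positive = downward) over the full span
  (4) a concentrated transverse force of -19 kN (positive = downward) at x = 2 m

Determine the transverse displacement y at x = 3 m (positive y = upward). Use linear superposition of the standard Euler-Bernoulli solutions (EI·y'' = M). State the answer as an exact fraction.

Load 1 — triangular load w₀=6 kN/m (0→w₀ over full span):
  y_1 = -w₀x(7L⁴-10L²x²+3x⁴)/(360LEI) = -6·3·(7·6⁴-10·6²·3²+3·3⁴)/(360·6·200000) = -81/320000 m
Load 2 — applied couple M₀=12 kN·m at a=18/5 m (b=L-a=12/5):
  y_2 = (M₀x³/(6L)+C₁x)/EI  [x≤a] with C₁=M₀(3b²-L²)/(6L)=-156/25 = (12·3³/(6·6)+(-156/25)·3)/200000 = -243/5000000 m
Load 3 — uniform load w=10 kN/m over full span:
  y_3 = -wx(L³-2Lx²+x³)/(24EI) = -10·3·(6³-2·6·3²+3³)/(24·200000) = -27/32000 m
Load 4 — point force P=-19 kN at a=2 m (b=L-a=4):
  y_4 = -Pa(L-x)(2Lx-a²-x²)/(6LEI)  [x>a] = -(-19)·2·(6-3)·(2·6·3-2²-3²)/(6·6·200000) = 437/1200000 m
Superposition: y = Σ y_i = -93757/120000000 m ≈ -0.000781 m

y(3) = -93757/120000000 m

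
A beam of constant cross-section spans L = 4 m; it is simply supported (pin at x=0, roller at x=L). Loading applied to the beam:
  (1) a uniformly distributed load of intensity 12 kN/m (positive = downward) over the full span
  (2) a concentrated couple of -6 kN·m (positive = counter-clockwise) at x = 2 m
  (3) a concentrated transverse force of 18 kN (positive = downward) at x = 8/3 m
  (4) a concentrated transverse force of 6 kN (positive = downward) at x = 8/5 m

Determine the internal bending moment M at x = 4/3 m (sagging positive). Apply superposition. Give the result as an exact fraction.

Load 1 — uniform load w=12 kN/m over full span:
  M_1 = wx(L-x)/2 = 12·(4/3)·(4-(4/3))/2 = 64/3 kN·m
Load 2 — applied couple M₀=-6 kN·m at a=2 m (b=L-a=2):
  M_2 = M₀x/L  [x≤a] = (-6)·(4/3)/4 = -2 kN·m
Load 3 — point force P=18 kN at a=8/3 m (b=L-a=4/3):
  M_3 = Pbx/L  [x≤a] = 18·(4/3)·(4/3)/4 = 8 kN·m
Load 4 — point force P=6 kN at a=8/5 m (b=L-a=12/5):
  M_4 = Pbx/L  [x≤a] = 6·(12/5)·(4/3)/4 = 24/5 kN·m
Superposition: M = Σ M_i = 482/15 kN·m ≈ 32.133333 kN·m

M(4/3) = 482/15 kN·m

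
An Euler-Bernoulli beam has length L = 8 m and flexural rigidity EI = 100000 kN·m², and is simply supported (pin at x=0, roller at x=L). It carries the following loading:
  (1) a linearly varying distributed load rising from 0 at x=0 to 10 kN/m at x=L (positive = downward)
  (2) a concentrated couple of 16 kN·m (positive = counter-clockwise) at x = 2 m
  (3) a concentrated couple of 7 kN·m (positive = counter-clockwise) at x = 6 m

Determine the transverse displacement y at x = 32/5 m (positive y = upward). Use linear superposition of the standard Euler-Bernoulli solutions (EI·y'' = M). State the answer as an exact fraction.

y(32/5) = -235871/156250000 m

Load 1 — triangular load w₀=10 kN/m (0→w₀ over full span):
  y_1 = -w₀x(7L⁴-10L²x²+3x⁴)/(360LEI) = -10·(32/5)·(7·8⁴-10·8²·(32/5)²+3·(32/5)⁴)/(360·8·100000) = -16256/9765625 m
Load 2 — applied couple M₀=16 kN·m at a=2 m (b=L-a=6):
  y_2 = (M₀x³/(6L)-M₀(x-a)²/2+C₁x)/EI  [x>a] with C₁=M₀(3b²-L²)/(6L)=44/3 = (16·(32/5)³/(6·8)-16·((32/5)-2)²/2+(44/3)·(32/5))/100000 = 103/390625 m
Load 3 — applied couple M₀=7 kN·m at a=6 m (b=L-a=2):
  y_3 = (M₀x³/(6L)-M₀(x-a)²/2+C₁x)/EI  [x>a] with C₁=M₀(3b²-L²)/(6L)=-91/12 = (7·(32/5)³/(6·8)-7·((32/5)-6)²/2+(-91/12)·(32/5))/100000 = -679/6250000 m
Superposition: y = Σ y_i = -235871/156250000 m ≈ -0.001510 m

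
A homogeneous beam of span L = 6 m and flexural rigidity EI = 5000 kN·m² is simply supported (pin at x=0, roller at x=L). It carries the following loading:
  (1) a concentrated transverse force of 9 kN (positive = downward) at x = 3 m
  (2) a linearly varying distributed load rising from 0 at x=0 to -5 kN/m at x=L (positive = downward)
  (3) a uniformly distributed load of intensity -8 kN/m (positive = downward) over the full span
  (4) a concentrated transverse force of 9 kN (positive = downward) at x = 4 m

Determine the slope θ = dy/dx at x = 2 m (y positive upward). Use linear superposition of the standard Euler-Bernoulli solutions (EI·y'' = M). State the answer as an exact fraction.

θ(2) = 899/180000 rad

Load 1 — point force P=9 kN at a=3 m (b=L-a=3):
  θ_1 = -Pb(L²-b²-3x²)/(6LEI)  [x≤a] = -9·3·(6²-3²-3·2²)/(6·6·5000) = -9/4000 rad
Load 2 — triangular load w₀=-5 kN/m (0→w₀ over full span):
  θ_2 = -w₀(7L⁴-30L²x²+15x⁴)/(360LEI) = -(-5)·(7·6⁴-30·6²·2²+15·2⁴)/(360·6·5000) = 13/5625 rad
Load 3 — uniform load w=-8 kN/m over full span:
  θ_3 = -w(L³-6Lx²+4x³)/(24EI) = -(-8)·(6³-6·6·2²+4·2³)/(24·5000) = 13/1875 rad
Load 4 — point force P=9 kN at a=4 m (b=L-a=2):
  θ_4 = -Pb(L²-b²-3x²)/(6LEI)  [x≤a] = -9·2·(6²-2²-3·2²)/(6·6·5000) = -1/500 rad
Superposition: θ = Σ θ_i = 899/180000 rad ≈ 0.004994 rad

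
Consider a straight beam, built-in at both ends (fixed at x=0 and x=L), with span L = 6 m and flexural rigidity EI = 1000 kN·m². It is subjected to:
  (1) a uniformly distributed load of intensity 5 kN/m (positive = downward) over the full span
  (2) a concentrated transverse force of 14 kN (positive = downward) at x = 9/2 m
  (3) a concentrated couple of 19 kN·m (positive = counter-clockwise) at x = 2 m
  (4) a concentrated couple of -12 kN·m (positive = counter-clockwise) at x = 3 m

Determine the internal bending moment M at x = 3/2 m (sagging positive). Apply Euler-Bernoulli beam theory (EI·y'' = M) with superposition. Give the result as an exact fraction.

M(3/2) = 581/96 kN·m

Load 1 — uniform load w=5 kN/m over full span:
  M_1 = wLx/2 - wL²/12 - wx²/2 = 5·6·(3/2)/2 - 5·6²/12 - 5·(3/2)²/2 = 15/8 kN·m
Load 2 — point force P=14 kN at a=9/2 m (b=L-a=3/2):
  M_2 = Pb²(3a+b)x/L³ - Pab²/L²  [x≤a] = 14·(3/2)²·(3·(9/2)+(3/2))·(3/2)/6³ - 14·(9/2)·(3/2)²/6² = -21/32 kN·m
Load 3 — applied couple M₀=19 kN·m at a=2 m (b=L-a=4):
  M_3 = R_Ax - M_A  [x≤a] with R_A=38/9, M_A=0 = (38/9)·(3/2) - 0 = 19/3 kN·m
Load 4 — applied couple M₀=-12 kN·m at a=3 m (b=L-a=3):
  M_4 = R_Ax - M_A  [x≤a] with R_A=-3, M_A=-3 = (-3)·(3/2) - (-3) = -3/2 kN·m
Superposition: M = Σ M_i = 581/96 kN·m ≈ 6.052083 kN·m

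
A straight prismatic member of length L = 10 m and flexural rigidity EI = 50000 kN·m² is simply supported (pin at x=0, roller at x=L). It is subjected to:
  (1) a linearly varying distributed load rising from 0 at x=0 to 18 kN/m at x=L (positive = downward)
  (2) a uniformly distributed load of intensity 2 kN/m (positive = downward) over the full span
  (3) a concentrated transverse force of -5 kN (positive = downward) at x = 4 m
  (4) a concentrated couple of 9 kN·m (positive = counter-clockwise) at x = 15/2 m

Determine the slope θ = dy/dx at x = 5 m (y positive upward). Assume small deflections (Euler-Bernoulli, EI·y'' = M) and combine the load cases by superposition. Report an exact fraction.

θ(5) = -413/800000 rad

Load 1 — triangular load w₀=18 kN/m (0→w₀ over full span):
  θ_1 = -w₀(7L⁴-30L²x²+15x⁴)/(360LEI) = -18·(7·10⁴-30·10²·5²+15·5⁴)/(360·10·50000) = -7/16000 rad
Load 2 — uniform load w=2 kN/m over full span:
  θ_2 = -w(L³-6Lx²+4x³)/(24EI) = -2·(10³-6·10·5²+4·5³)/(24·50000) = 0 rad
Load 3 — point force P=-5 kN at a=4 m (b=L-a=6):
  θ_3 = -Pa(2L²-6Lx+3x²+a²)/(6LEI)  [x>a] = -(-5)·4·(2·10²-6·10·5+3·5²+4²)/(6·10·50000) = -3/50000 rad
Load 4 — applied couple M₀=9 kN·m at a=15/2 m (b=L-a=5/2):
  θ_4 = (M₀x²/(2L)+C₁)/EI  [x≤a] with C₁=M₀(3b²-L²)/(6L)=-195/16 = (9·5²/(2·10)+(-195/16))/50000 = -3/160000 rad
Superposition: θ = Σ θ_i = -413/800000 rad ≈ -0.000516 rad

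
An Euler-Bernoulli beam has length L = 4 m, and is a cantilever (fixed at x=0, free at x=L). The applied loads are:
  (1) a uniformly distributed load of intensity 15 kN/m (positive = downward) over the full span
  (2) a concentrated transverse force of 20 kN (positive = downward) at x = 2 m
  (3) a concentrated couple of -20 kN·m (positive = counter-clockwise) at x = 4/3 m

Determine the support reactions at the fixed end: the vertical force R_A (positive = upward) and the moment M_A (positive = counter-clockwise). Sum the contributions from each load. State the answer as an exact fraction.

Load 1 — uniform load w=15 kN/m over full span:
  R_A = wL = 15·4 = 60 kN
  M_A = wL²/2 = 15·4²/2 = 120 kN·m
Load 2 — point force P=20 kN at a=2 m (b=L-a=2):
  R_A = P = 20 kN
  M_A = Pa = 20·2 = 40 kN·m
Load 3 — applied couple M₀=-20 kN·m at a=4/3 m (b=L-a=8/3):
  R_A = 0 kN
  M_A = -M₀ = -(-20) = 20 kN·m
Superposition: R_A = 80 kN, M_A = 180 kN·m

R_A = 80 kN, M_A = 180 kN·m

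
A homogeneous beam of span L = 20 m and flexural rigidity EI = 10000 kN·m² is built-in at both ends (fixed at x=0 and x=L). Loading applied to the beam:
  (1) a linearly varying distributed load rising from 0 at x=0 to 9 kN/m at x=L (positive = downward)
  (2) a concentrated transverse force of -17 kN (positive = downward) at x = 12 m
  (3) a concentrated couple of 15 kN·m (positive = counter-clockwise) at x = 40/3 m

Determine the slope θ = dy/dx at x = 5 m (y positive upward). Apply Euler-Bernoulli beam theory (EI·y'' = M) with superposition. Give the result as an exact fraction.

Load 1 — triangular load w₀=9 kN/m (0→w₀ over full span):
  θ_1 = -w₀(2x(L-x)(L-2x)(x+2L)+x²(L-x)²)/(120LEI) = -9·(2·5·(20-5)·(20-2·5)·(5+2·20)+5²·(20-5)²)/(120·20·10000) = -351/12800 rad
Load 2 — point force P=-17 kN at a=12 m (b=L-a=8):
  θ_2 = -Pb²x(2aL-(3a+b)x)/(2L³EI)  [x≤a] = -(-17)·8²·5·(2·12·20-(3·12+8)·5)/(2·20³·10000) = 221/25000 rad
Load 3 — applied couple M₀=15 kN·m at a=40/3 m (b=L-a=20/3):
  θ_3 = (R_Ax²/2 - M_Ax)/EI  [x≤a] with R_A=1, M_A=5 = (1·5²/2 - 5·5)/10000 = -1/800 rad
Superposition: θ = Σ θ_i = -31731/1600000 rad ≈ -0.019832 rad

θ(5) = -31731/1600000 rad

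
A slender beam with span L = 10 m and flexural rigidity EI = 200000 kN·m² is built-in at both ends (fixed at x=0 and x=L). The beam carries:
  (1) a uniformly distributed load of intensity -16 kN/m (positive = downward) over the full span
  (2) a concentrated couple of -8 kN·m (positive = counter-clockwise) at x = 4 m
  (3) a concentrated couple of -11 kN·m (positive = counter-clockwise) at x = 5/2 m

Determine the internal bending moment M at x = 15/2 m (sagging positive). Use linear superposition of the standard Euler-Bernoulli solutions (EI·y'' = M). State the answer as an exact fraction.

Load 1 — uniform load w=-16 kN/m over full span:
  M_1 = wLx/2 - wL²/12 - wx²/2 = (-16)·10·(15/2)/2 - (-16)·10²/12 - (-16)·(15/2)²/2 = -50/3 kN·m
Load 2 — applied couple M₀=-8 kN·m at a=4 m (b=L-a=6):
  M_2 = R_Ax - M_A - M₀  [x>a] with R_A=-144/125, M_A=-24/25 = (-144/125)·(15/2) - (-24/25) - (-8) = 8/25 kN·m
Load 3 — applied couple M₀=-11 kN·m at a=5/2 m (b=L-a=15/2):
  M_3 = R_Ax - M_A - M₀  [x>a] with R_A=-99/80, M_A=33/16 = (-99/80)·(15/2) - (33/16) - (-11) = -11/32 kN·m
Superposition: M = Σ M_i = -40057/2400 kN·m ≈ -16.690417 kN·m

M(15/2) = -40057/2400 kN·m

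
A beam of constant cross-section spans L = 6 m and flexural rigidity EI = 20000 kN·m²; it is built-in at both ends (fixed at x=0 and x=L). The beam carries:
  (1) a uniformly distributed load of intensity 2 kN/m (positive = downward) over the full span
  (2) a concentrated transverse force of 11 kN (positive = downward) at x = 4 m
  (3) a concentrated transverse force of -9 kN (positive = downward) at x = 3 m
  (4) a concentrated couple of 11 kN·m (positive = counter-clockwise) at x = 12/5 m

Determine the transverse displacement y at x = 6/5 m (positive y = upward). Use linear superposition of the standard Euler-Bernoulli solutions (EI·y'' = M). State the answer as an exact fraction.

Load 1 — uniform load w=2 kN/m over full span:
  y_1 = -wx²(L-x)²/(24EI) = -2·(6/5)²·(6-(6/5))²/(24·20000) = -54/390625 m
Load 2 — point force P=11 kN at a=4 m (b=L-a=2):
  y_2 = -Pb²x²(3aL-(3a+b)x)/(6L³EI)  [x≤a] = -11·2²·(6/5)²·(3·4·6-(3·4+2)·(6/5))/(6·6³·20000) = -253/1875000 m
Load 3 — point force P=-9 kN at a=3 m (b=L-a=3):
  y_3 = -Pb²x²(3aL-(3a+b)x)/(6L³EI)  [x≤a] = -(-9)·3²·(6/5)²·(3·3·6-(3·3+3)·(6/5))/(6·6³·20000) = 891/5000000 m
Load 4 — applied couple M₀=11 kN·m at a=12/5 m (b=L-a=18/5):
  y_4 = (R_Ax³/6 - M_Ax²/2)/EI  [x≤a] with R_A=66/25, M_A=33/25 = ((66/25)·(6/5)³/6 - (33/25)·(6/5)²/2)/20000 = -297/31250000 m
Superposition: y = Σ y_i = -39179/375000000 m ≈ -0.000104 m

y(6/5) = -39179/375000000 m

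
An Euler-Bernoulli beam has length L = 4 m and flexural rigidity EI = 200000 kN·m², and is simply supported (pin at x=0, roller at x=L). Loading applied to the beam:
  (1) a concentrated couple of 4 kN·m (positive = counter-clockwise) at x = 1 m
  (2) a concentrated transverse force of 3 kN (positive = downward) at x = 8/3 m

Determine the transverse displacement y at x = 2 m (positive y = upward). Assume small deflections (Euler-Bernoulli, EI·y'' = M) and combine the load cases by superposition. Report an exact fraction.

y(2) = -11/5400000 m

Load 1 — applied couple M₀=4 kN·m at a=1 m (b=L-a=3):
  y_1 = (M₀x³/(6L)-M₀(x-a)²/2+C₁x)/EI  [x>a] with C₁=M₀(3b²-L²)/(6L)=11/6 = (4·2³/(6·4)-4·(2-1)²/2+(11/6)·2)/200000 = 3/200000 m
Load 2 — point force P=3 kN at a=8/3 m (b=L-a=4/3):
  y_2 = -Pbx(L²-b²-x²)/(6LEI)  [x≤a] = -3·(4/3)·2·(4²-(4/3)²-2²)/(6·4·200000) = -23/1350000 m
Superposition: y = Σ y_i = -11/5400000 m ≈ -0.000002 m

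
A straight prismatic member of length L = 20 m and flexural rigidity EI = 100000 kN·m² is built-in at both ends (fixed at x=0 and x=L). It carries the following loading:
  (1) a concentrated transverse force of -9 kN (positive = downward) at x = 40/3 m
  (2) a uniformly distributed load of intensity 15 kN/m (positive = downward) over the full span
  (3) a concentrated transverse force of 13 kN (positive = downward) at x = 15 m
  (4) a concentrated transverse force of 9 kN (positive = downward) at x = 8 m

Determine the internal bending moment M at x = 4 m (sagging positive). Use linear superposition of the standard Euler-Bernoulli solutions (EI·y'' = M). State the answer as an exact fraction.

Load 1 — point force P=-9 kN at a=40/3 m (b=L-a=20/3):
  M_1 = Pb²(3a+b)x/L³ - Pab²/L²  [x≤a] = (-9)·(20/3)²·(3·(40/3)+(20/3))·4/20³ - (-9)·(40/3)·(20/3)²/20² = 4 kN·m
Load 2 — uniform load w=15 kN/m over full span:
  M_2 = wLx/2 - wL²/12 - wx²/2 = 15·20·4/2 - 15·20²/12 - 15·4²/2 = -20 kN·m
Load 3 — point force P=13 kN at a=15 m (b=L-a=5):
  M_3 = Pb²(3a+b)x/L³ - Pab²/L²  [x≤a] = 13·5²·(3·15+5)·4/20³ - 13·15·5²/20² = -65/16 kN·m
Load 4 — point force P=9 kN at a=8 m (b=L-a=12):
  M_4 = Pb²(3a+b)x/L³ - Pab²/L²  [x≤a] = 9·12²·(3·8+12)·4/20³ - 9·8·12²/20² = -324/125 kN·m
Superposition: M = Σ M_i = -45309/2000 kN·m ≈ -22.654500 kN·m

M(4) = -45309/2000 kN·m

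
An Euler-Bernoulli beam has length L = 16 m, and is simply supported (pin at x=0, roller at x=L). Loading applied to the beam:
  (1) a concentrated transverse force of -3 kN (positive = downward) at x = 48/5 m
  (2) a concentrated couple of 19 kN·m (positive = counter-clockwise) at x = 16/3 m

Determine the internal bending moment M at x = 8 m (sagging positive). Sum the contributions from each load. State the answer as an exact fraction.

M(8) = -191/10 kN·m

Load 1 — point force P=-3 kN at a=48/5 m (b=L-a=32/5):
  M_1 = Pbx/L  [x≤a] = (-3)·(32/5)·8/16 = -48/5 kN·m
Load 2 — applied couple M₀=19 kN·m at a=16/3 m (b=L-a=32/3):
  M_2 = M₀x/L - M₀  [x>a] = 19·8/16 - 19 = -19/2 kN·m
Superposition: M = Σ M_i = -191/10 kN·m ≈ -19.100000 kN·m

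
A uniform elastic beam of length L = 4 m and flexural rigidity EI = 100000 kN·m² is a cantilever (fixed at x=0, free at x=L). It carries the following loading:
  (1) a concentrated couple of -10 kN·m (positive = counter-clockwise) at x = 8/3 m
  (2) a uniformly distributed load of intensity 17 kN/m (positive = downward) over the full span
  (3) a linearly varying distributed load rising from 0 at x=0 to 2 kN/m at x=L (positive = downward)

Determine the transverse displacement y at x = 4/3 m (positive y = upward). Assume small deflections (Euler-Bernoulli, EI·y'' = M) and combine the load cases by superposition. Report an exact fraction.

Load 1 — applied couple M₀=-10 kN·m at a=8/3 m (b=L-a=4/3):
  y_1 = M₀x²/(2EI)  [x≤a] = (-10)·(4/3)²/(2·100000) = -1/11250 m
Load 2 — uniform load w=17 kN/m over full span:
  y_2 = -wx²(x²-4Lx+6L²)/(24EI) = -17·(4/3)²·((4/3)²-4·4·(4/3)+6·4²)/(24·100000) = -731/759375 m
Load 3 — triangular load w₀=2 kN/m (0→w₀ over full span):
  y_3 = (w₀Lx³/12-w₀L²x²/6-w₀x⁵/(120L))/EI = (2·4·(4/3)³/12-2·4²·(4/3)²/6-2·(4/3)⁵/(120·4))/100000 = -902/11390625 m
Superposition: y = Σ y_i = -25759/22781250 m ≈ -0.001131 m

y(4/3) = -25759/22781250 m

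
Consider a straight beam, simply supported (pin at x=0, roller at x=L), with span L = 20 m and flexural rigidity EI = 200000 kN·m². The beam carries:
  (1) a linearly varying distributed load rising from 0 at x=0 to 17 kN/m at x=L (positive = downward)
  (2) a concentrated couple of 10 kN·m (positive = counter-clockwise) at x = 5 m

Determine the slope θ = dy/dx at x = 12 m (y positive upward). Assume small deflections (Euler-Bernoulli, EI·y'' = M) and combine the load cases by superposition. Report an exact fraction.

θ(12) = 124213/36000000 rad

Load 1 — triangular load w₀=17 kN/m (0→w₀ over full span):
  θ_1 = -w₀(7L⁴-30L²x²+15x⁴)/(360LEI) = -17·(7·20⁴-30·20²·12²+15·12⁴)/(360·20·200000) = 493/140625 rad
Load 2 — applied couple M₀=10 kN·m at a=5 m (b=L-a=15):
  θ_2 = (M₀x²/(2L)-M₀(x-a)+C₁)/EI  [x>a] with C₁=M₀(3b²-L²)/(6L)=275/12 = (10·12²/(2·20)-10·(12-5)+(275/12))/200000 = -133/2400000 rad
Superposition: θ = Σ θ_i = 124213/36000000 rad ≈ 0.003450 rad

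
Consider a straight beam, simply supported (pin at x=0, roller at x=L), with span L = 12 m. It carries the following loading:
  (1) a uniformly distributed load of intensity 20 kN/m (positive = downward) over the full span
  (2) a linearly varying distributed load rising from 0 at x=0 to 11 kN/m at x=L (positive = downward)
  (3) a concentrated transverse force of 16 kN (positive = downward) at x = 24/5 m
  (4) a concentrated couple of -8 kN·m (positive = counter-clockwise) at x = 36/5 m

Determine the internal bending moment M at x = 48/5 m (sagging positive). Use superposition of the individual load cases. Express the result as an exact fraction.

M(48/5) = 40424/125 kN·m

Load 1 — uniform load w=20 kN/m over full span:
  M_1 = wx(L-x)/2 = 20·(48/5)·(12-(48/5))/2 = 1152/5 kN·m
Load 2 — triangular load w₀=11 kN/m (0→w₀ over full span):
  M_2 = w₀Lx/6 - w₀x³/(6L) = 11·12·(48/5)/6 - 11·(48/5)³/(6·12) = 9504/125 kN·m
Load 3 — point force P=16 kN at a=24/5 m (b=L-a=36/5):
  M_3 = Pa(L-x)/L  [x>a] = 16·(24/5)·(12-(48/5))/12 = 384/25 kN·m
Load 4 — applied couple M₀=-8 kN·m at a=36/5 m (b=L-a=24/5):
  M_4 = M₀x/L - M₀  [x>a] = (-8)·(48/5)/12 - (-8) = 8/5 kN·m
Superposition: M = Σ M_i = 40424/125 kN·m ≈ 323.392000 kN·m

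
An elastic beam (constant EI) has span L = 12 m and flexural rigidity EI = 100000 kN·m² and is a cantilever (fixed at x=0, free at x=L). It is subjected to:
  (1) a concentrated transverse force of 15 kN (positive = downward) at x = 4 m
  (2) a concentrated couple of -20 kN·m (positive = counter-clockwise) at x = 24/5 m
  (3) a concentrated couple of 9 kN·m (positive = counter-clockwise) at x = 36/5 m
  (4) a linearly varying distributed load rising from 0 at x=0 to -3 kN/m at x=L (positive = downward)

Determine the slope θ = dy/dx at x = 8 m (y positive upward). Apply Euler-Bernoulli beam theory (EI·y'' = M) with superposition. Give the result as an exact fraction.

θ(8) = 1753/375000 rad

Load 1 — point force P=15 kN at a=4 m (b=L-a=8):
  θ_1 = -Pa²/(2EI)  [x>a] = -15·4²/(2·100000) = -3/2500 rad
Load 2 — applied couple M₀=-20 kN·m at a=24/5 m (b=L-a=36/5):
  θ_2 = M₀a/EI  [x>a] = (-20)·(24/5)/100000 = -3/3125 rad
Load 3 — applied couple M₀=9 kN·m at a=36/5 m (b=L-a=24/5):
  θ_3 = M₀a/EI  [x>a] = 9·(36/5)/100000 = 81/125000 rad
Load 4 — triangular load w₀=-3 kN/m (0→w₀ over full span):
  θ_4 = (w₀Lx²/4-w₀L²x/3-w₀x⁴/(24L))/EI = ((-3)·12·8²/4-(-3)·12²·8/3-(-3)·8⁴/(24·12))/100000 = 58/9375 rad
Superposition: θ = Σ θ_i = 1753/375000 rad ≈ 0.004675 rad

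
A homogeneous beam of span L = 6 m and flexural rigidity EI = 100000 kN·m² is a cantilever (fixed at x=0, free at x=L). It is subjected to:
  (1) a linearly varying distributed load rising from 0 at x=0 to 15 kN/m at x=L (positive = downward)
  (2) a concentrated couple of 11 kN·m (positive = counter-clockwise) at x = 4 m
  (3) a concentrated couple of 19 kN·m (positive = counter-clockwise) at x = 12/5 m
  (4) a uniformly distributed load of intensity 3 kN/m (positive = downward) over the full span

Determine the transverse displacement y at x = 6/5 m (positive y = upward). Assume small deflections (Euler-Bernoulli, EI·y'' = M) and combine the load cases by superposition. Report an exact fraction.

Load 1 — triangular load w₀=15 kN/m (0→w₀ over full span):
  y_1 = (w₀Lx³/12-w₀L²x²/6-w₀x⁵/(120L))/EI = (15·6·(6/5)³/12-15·6²·(6/5)²/6-15·(6/5)⁵/(120·6))/100000 = -182331/156250000 m
Load 2 — applied couple M₀=11 kN·m at a=4 m (b=L-a=2):
  y_2 = M₀x²/(2EI)  [x≤a] = 11·(6/5)²/(2·100000) = 99/1250000 m
Load 3 — applied couple M₀=19 kN·m at a=12/5 m (b=L-a=18/5):
  y_3 = M₀x²/(2EI)  [x≤a] = 19·(6/5)²/(2·100000) = 171/1250000 m
Load 4 — uniform load w=3 kN/m over full span:
  y_4 = -wx²(x²-4Lx+6L²)/(24EI) = -3·(6/5)²·((6/5)²-4·6·(6/5)+6·6²)/(24·100000) = -10611/31250000 m
Superposition: y = Σ y_i = -50409/39062500 m ≈ -0.001290 m

y(6/5) = -50409/39062500 m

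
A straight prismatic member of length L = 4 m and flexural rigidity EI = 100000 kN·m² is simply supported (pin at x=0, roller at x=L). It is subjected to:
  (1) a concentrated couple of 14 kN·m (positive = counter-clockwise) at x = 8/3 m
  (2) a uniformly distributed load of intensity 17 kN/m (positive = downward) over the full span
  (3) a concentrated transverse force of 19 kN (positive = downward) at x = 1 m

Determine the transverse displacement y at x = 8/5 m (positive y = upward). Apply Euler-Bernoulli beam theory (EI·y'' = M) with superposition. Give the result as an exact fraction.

y(8/5) = -889729/1125000000 m

Load 1 — applied couple M₀=14 kN·m at a=8/3 m (b=L-a=4/3):
  y_1 = (M₀x³/(6L)+C₁x)/EI  [x≤a] with C₁=M₀(3b²-L²)/(6L)=-56/9 = (14·(8/5)³/(6·4)+(-56/9)·(8/5))/100000 = -266/3515625 m
Load 2 — uniform load w=17 kN/m over full span:
  y_2 = -wx(L³-2Lx²+x³)/(24EI) = -17·(8/5)·(4³-2·4·(8/5)²+(8/5)³)/(24·100000) = -1054/1953125 m
Load 3 — point force P=19 kN at a=1 m (b=L-a=3):
  y_3 = -Pa(L-x)(2Lx-a²-x²)/(6LEI)  [x>a] = -19·1·(4-(8/5))·(2·4·(8/5)-1²-(8/5)²)/(6·4·100000) = -4389/25000000 m
Superposition: y = Σ y_i = -889729/1125000000 m ≈ -0.000791 m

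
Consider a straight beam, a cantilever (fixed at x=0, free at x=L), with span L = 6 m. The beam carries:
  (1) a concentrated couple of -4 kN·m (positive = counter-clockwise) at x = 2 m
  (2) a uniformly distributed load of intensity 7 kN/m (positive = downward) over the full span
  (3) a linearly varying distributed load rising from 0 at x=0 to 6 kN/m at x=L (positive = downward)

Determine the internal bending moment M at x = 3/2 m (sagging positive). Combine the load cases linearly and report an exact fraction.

Load 1 — applied couple M₀=-4 kN·m at a=2 m (b=L-a=4):
  M_1 = M₀  [x≤a] = (-4) = -4 kN·m
Load 2 — uniform load w=7 kN/m over full span:
  M_2 = -w(L-x)²/2 = -7·(6-(3/2))²/2 = -567/8 kN·m
Load 3 — triangular load w₀=6 kN/m (0→w₀ over full span):
  M_3 = w₀Lx/2 - w₀L²/3 - w₀x³/(6L) = 6·6·(3/2)/2 - 6·6²/3 - 6·(3/2)³/(6·6) = -729/16 kN·m
Superposition: M = Σ M_i = -1927/16 kN·m ≈ -120.437500 kN·m

M(3/2) = -1927/16 kN·m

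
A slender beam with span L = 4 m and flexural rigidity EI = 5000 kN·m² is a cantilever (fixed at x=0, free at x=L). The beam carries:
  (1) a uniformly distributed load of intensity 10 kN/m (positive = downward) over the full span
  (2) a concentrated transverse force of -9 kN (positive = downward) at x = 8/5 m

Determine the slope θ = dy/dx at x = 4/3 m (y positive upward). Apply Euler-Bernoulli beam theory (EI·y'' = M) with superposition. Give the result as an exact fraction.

θ(4/3) = -3233/253125 rad

Load 1 — uniform load w=10 kN/m over full span:
  θ_1 = -wx(x²-3Lx+3L²)/(6EI) = -10·(4/3)·((4/3)²-3·4·(4/3)+3·4²)/(6·5000) = -152/10125 rad
Load 2 — point force P=-9 kN at a=8/5 m (b=L-a=12/5):
  θ_2 = -Px(2a-x)/(2EI)  [x≤a] = -(-9)·(4/3)·(2·(8/5)-(4/3))/(2·5000) = 7/3125 rad
Superposition: θ = Σ θ_i = -3233/253125 rad ≈ -0.012772 rad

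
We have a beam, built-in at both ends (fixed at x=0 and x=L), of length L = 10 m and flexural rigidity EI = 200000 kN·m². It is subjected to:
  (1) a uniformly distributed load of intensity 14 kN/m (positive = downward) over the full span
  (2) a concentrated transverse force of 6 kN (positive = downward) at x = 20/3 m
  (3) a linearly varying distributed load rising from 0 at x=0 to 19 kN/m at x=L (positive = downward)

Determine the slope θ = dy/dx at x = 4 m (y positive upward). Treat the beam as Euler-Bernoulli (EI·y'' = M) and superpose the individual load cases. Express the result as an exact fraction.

θ(4) = -401/750000 rad

Load 1 — uniform load w=14 kN/m over full span:
  θ_1 = -wx(L-x)(L-2x)/(12EI) = -14·4·(10-4)·(10-2·4)/(12·200000) = -7/25000 rad
Load 2 — point force P=6 kN at a=20/3 m (b=L-a=10/3):
  θ_2 = -Pb²x(2aL-(3a+b)x)/(2L³EI)  [x≤a] = -6·(10/3)²·4·(2·(20/3)·10-(3·(20/3)+(10/3))·4)/(2·10³·200000) = -1/37500 rad
Load 3 — triangular load w₀=19 kN/m (0→w₀ over full span):
  θ_3 = -w₀(2x(L-x)(L-2x)(x+2L)+x²(L-x)²)/(120LEI) = -19·(2·4·(10-4)·(10-2·4)·(4+2·10)+4²·(10-4)²)/(120·10·200000) = -57/250000 rad
Superposition: θ = Σ θ_i = -401/750000 rad ≈ -0.000535 rad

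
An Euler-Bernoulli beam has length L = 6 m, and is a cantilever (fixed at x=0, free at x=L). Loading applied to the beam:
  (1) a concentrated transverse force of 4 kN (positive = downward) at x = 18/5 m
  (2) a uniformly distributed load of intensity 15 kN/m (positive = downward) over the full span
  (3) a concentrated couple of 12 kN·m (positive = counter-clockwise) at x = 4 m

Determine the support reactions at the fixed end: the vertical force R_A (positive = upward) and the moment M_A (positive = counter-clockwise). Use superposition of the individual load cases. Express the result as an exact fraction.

R_A = 94 kN, M_A = 1362/5 kN·m

Load 1 — point force P=4 kN at a=18/5 m (b=L-a=12/5):
  R_A = P = 4 kN
  M_A = Pa = 4·(18/5) = 72/5 kN·m
Load 2 — uniform load w=15 kN/m over full span:
  R_A = wL = 15·6 = 90 kN
  M_A = wL²/2 = 15·6²/2 = 270 kN·m
Load 3 — applied couple M₀=12 kN·m at a=4 m (b=L-a=2):
  R_A = 0 kN
  M_A = -M₀ = -12 kN·m
Superposition: R_A = 94 kN, M_A = 1362/5 kN·m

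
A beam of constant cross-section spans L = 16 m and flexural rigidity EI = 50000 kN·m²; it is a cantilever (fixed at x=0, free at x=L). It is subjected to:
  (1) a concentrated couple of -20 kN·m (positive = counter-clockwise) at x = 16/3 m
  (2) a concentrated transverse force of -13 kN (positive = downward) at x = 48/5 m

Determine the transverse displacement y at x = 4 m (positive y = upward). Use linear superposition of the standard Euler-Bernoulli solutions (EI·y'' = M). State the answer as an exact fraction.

Load 1 — applied couple M₀=-20 kN·m at a=16/3 m (b=L-a=32/3):
  y_1 = M₀x²/(2EI)  [x≤a] = (-20)·4²/(2·50000) = -2/625 m
Load 2 — point force P=-13 kN at a=48/5 m (b=L-a=32/5):
  y_2 = -Px²(3a-x)/(6EI)  [x≤a] = -(-13)·4²·(3·(48/5)-4)/(6·50000) = 806/46875 m
Superposition: y = Σ y_i = 656/46875 m ≈ 0.013995 m

y(4) = 656/46875 m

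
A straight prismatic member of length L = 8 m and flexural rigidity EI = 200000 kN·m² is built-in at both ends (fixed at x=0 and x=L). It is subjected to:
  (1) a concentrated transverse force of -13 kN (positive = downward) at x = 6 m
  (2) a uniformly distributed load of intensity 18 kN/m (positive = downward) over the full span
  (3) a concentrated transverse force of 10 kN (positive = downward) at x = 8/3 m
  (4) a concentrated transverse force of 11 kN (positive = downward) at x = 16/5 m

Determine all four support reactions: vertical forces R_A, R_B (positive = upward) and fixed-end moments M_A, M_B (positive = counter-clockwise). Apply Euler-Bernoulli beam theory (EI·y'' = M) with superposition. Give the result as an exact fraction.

Load 1 — point force P=-13 kN at a=6 m (b=L-a=2):
  R_A = Pb²(3a+b)/L³ = (-13)·2²·(3·6+2)/8³ = -65/32 kN
  M_A = Pab²/L² = (-13)·6·2²/8² = -39/8 kN·m
  R_B = Pa²(a+3b)/L³ = (-13)·6²·(6+3·2)/8³ = -351/32 kN
  M_B = -Pa²b/L² = -(-13)·6²·2/8² = 117/8 kN·m
Load 2 — uniform load w=18 kN/m over full span:
  R_A = wL/2 = 18·8/2 = 72 kN
  M_A = wL²/12 = 18·8²/12 = 96 kN·m
  R_B = wL/2 = 18·8/2 = 72 kN
  M_B = -wL²/12 = -18·8²/12 = -96 kN·m
Load 3 — point force P=10 kN at a=8/3 m (b=L-a=16/3):
  R_A = Pb²(3a+b)/L³ = 10·(16/3)²·(3·(8/3)+(16/3))/8³ = 200/27 kN
  M_A = Pab²/L² = 10·(8/3)·(16/3)²/8² = 320/27 kN·m
  R_B = Pa²(a+3b)/L³ = 10·(8/3)²·((8/3)+3·(16/3))/8³ = 70/27 kN
  M_B = -Pa²b/L² = -10·(8/3)²·(16/3)/8² = -160/27 kN·m
Load 4 — point force P=11 kN at a=16/5 m (b=L-a=24/5):
  R_A = Pb²(3a+b)/L³ = 11·(24/5)²·(3·(16/5)+(24/5))/8³ = 891/125 kN
  M_A = Pab²/L² = 11·(16/5)·(24/5)²/8² = 1584/125 kN·m
  R_B = Pa²(a+3b)/L³ = 11·(16/5)²·((16/5)+3·(24/5))/8³ = 484/125 kN
  M_B = -Pa²b/L² = -11·(16/5)²·(24/5)/8² = -1056/125 kN·m
Superposition: R_A = 9126449/108000 kN, M_A = 3122519/27000 kN·m, R_B = 7289551/108000 kN, M_B = -2585221/27000 kN·m

R_A = 9126449/108000 kN, M_A = 3122519/27000 kN·m, R_B = 7289551/108000 kN, M_B = -2585221/27000 kN·m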